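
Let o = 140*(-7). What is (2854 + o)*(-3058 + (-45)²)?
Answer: -1935842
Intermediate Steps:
o = -980
(2854 + o)*(-3058 + (-45)²) = (2854 - 980)*(-3058 + (-45)²) = 1874*(-3058 + 2025) = 1874*(-1033) = -1935842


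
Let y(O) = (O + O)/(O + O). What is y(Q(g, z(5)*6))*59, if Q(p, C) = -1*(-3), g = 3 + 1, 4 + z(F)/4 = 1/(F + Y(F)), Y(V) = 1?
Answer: 59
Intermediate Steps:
z(F) = -16 + 4/(1 + F) (z(F) = -16 + 4/(F + 1) = -16 + 4/(1 + F))
g = 4
Q(p, C) = 3
y(O) = 1 (y(O) = (2*O)/((2*O)) = (2*O)*(1/(2*O)) = 1)
y(Q(g, z(5)*6))*59 = 1*59 = 59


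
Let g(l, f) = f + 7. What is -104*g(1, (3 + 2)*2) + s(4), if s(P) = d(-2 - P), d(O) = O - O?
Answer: -1768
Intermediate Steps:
d(O) = 0
s(P) = 0
g(l, f) = 7 + f
-104*g(1, (3 + 2)*2) + s(4) = -104*(7 + (3 + 2)*2) + 0 = -104*(7 + 5*2) + 0 = -104*(7 + 10) + 0 = -104*17 + 0 = -1768 + 0 = -1768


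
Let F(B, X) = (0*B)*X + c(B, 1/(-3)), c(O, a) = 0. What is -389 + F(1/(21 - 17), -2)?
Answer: -389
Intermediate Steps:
F(B, X) = 0 (F(B, X) = (0*B)*X + 0 = 0*X + 0 = 0 + 0 = 0)
-389 + F(1/(21 - 17), -2) = -389 + 0 = -389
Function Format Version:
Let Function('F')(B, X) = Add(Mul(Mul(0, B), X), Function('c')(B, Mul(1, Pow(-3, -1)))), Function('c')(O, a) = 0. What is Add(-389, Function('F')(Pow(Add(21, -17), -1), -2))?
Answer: -389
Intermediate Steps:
Function('F')(B, X) = 0 (Function('F')(B, X) = Add(Mul(Mul(0, B), X), 0) = Add(Mul(0, X), 0) = Add(0, 0) = 0)
Add(-389, Function('F')(Pow(Add(21, -17), -1), -2)) = Add(-389, 0) = -389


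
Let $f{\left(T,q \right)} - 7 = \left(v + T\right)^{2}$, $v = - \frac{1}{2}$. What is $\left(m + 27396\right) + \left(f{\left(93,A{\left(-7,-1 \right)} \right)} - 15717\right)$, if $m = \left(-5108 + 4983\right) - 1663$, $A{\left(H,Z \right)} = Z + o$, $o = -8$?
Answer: $\frac{73817}{4} \approx 18454.0$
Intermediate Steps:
$v = - \frac{1}{2}$ ($v = \left(-1\right) \frac{1}{2} = - \frac{1}{2} \approx -0.5$)
$A{\left(H,Z \right)} = -8 + Z$ ($A{\left(H,Z \right)} = Z - 8 = -8 + Z$)
$m = -1788$ ($m = -125 - 1663 = -1788$)
$f{\left(T,q \right)} = 7 + \left(- \frac{1}{2} + T\right)^{2}$
$\left(m + 27396\right) + \left(f{\left(93,A{\left(-7,-1 \right)} \right)} - 15717\right) = \left(-1788 + 27396\right) + \left(\left(\frac{29}{4} + 93^{2} - 93\right) - 15717\right) = 25608 + \left(\left(\frac{29}{4} + 8649 - 93\right) - 15717\right) = 25608 + \left(\frac{34253}{4} - 15717\right) = 25608 - \frac{28615}{4} = \frac{73817}{4}$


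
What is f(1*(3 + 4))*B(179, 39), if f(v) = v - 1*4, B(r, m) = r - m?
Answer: 420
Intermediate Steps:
f(v) = -4 + v (f(v) = v - 4 = -4 + v)
f(1*(3 + 4))*B(179, 39) = (-4 + 1*(3 + 4))*(179 - 1*39) = (-4 + 1*7)*(179 - 39) = (-4 + 7)*140 = 3*140 = 420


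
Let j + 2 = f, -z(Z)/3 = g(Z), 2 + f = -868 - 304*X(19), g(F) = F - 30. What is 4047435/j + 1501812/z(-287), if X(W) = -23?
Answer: 96594075/43112 ≈ 2240.5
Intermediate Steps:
g(F) = -30 + F
f = 6122 (f = -2 + (-868 - 304*(-23)) = -2 + (-868 + 6992) = -2 + 6124 = 6122)
z(Z) = 90 - 3*Z (z(Z) = -3*(-30 + Z) = 90 - 3*Z)
j = 6120 (j = -2 + 6122 = 6120)
4047435/j + 1501812/z(-287) = 4047435/6120 + 1501812/(90 - 3*(-287)) = 4047435*(1/6120) + 1501812/(90 + 861) = 89943/136 + 1501812/951 = 89943/136 + 1501812*(1/951) = 89943/136 + 500604/317 = 96594075/43112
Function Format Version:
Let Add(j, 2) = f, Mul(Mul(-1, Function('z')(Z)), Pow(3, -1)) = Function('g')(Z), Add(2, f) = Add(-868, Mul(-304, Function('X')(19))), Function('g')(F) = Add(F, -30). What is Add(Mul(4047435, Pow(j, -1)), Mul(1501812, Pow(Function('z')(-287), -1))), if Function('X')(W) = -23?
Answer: Rational(96594075, 43112) ≈ 2240.5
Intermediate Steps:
Function('g')(F) = Add(-30, F)
f = 6122 (f = Add(-2, Add(-868, Mul(-304, -23))) = Add(-2, Add(-868, 6992)) = Add(-2, 6124) = 6122)
Function('z')(Z) = Add(90, Mul(-3, Z)) (Function('z')(Z) = Mul(-3, Add(-30, Z)) = Add(90, Mul(-3, Z)))
j = 6120 (j = Add(-2, 6122) = 6120)
Add(Mul(4047435, Pow(j, -1)), Mul(1501812, Pow(Function('z')(-287), -1))) = Add(Mul(4047435, Pow(6120, -1)), Mul(1501812, Pow(Add(90, Mul(-3, -287)), -1))) = Add(Mul(4047435, Rational(1, 6120)), Mul(1501812, Pow(Add(90, 861), -1))) = Add(Rational(89943, 136), Mul(1501812, Pow(951, -1))) = Add(Rational(89943, 136), Mul(1501812, Rational(1, 951))) = Add(Rational(89943, 136), Rational(500604, 317)) = Rational(96594075, 43112)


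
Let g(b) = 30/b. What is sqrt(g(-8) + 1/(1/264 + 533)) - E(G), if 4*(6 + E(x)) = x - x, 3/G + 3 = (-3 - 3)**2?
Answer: 6 + I*sqrt(296853632607)/281426 ≈ 6.0 + 1.936*I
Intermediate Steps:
G = 1/11 (G = 3/(-3 + (-3 - 3)**2) = 3/(-3 + (-6)**2) = 3/(-3 + 36) = 3/33 = 3*(1/33) = 1/11 ≈ 0.090909)
E(x) = -6 (E(x) = -6 + (x - x)/4 = -6 + (1/4)*0 = -6 + 0 = -6)
sqrt(g(-8) + 1/(1/264 + 533)) - E(G) = sqrt(30/(-8) + 1/(1/264 + 533)) - 1*(-6) = sqrt(30*(-1/8) + 1/(1/264 + 533)) + 6 = sqrt(-15/4 + 1/(140713/264)) + 6 = sqrt(-15/4 + 264/140713) + 6 = sqrt(-2109639/562852) + 6 = I*sqrt(296853632607)/281426 + 6 = 6 + I*sqrt(296853632607)/281426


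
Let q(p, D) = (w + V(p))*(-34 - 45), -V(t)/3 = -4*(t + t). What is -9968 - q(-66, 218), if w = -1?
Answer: -135183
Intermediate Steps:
V(t) = 24*t (V(t) = -(-12)*(t + t) = -(-12)*2*t = -(-24)*t = 24*t)
q(p, D) = 79 - 1896*p (q(p, D) = (-1 + 24*p)*(-34 - 45) = (-1 + 24*p)*(-79) = 79 - 1896*p)
-9968 - q(-66, 218) = -9968 - (79 - 1896*(-66)) = -9968 - (79 + 125136) = -9968 - 1*125215 = -9968 - 125215 = -135183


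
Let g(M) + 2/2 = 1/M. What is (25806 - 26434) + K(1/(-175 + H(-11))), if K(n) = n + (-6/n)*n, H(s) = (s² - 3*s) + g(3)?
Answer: -41213/65 ≈ -634.05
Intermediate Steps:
g(M) = -1 + 1/M
H(s) = -⅔ + s² - 3*s (H(s) = (s² - 3*s) + (1 - 1*3)/3 = (s² - 3*s) + (1 - 3)/3 = (s² - 3*s) + (⅓)*(-2) = (s² - 3*s) - ⅔ = -⅔ + s² - 3*s)
K(n) = -6 + n (K(n) = n - 6 = -6 + n)
(25806 - 26434) + K(1/(-175 + H(-11))) = (25806 - 26434) + (-6 + 1/(-175 + (-⅔ + (-11)² - 3*(-11)))) = -628 + (-6 + 1/(-175 + (-⅔ + 121 + 33))) = -628 + (-6 + 1/(-175 + 460/3)) = -628 + (-6 + 1/(-65/3)) = -628 + (-6 - 3/65) = -628 - 393/65 = -41213/65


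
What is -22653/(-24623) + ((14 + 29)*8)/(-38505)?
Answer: 863783453/948108615 ≈ 0.91106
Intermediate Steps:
-22653/(-24623) + ((14 + 29)*8)/(-38505) = -22653*(-1/24623) + (43*8)*(-1/38505) = 22653/24623 + 344*(-1/38505) = 22653/24623 - 344/38505 = 863783453/948108615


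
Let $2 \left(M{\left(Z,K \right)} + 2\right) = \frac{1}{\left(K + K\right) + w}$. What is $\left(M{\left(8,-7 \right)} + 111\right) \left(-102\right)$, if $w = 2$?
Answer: $- \frac{44455}{4} \approx -11114.0$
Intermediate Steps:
$M{\left(Z,K \right)} = -2 + \frac{1}{2 \left(2 + 2 K\right)}$ ($M{\left(Z,K \right)} = -2 + \frac{1}{2 \left(\left(K + K\right) + 2\right)} = -2 + \frac{1}{2 \left(2 K + 2\right)} = -2 + \frac{1}{2 \left(2 + 2 K\right)}$)
$\left(M{\left(8,-7 \right)} + 111\right) \left(-102\right) = \left(\frac{-7 - -56}{4 \left(1 - 7\right)} + 111\right) \left(-102\right) = \left(\frac{-7 + 56}{4 \left(-6\right)} + 111\right) \left(-102\right) = \left(\frac{1}{4} \left(- \frac{1}{6}\right) 49 + 111\right) \left(-102\right) = \left(- \frac{49}{24} + 111\right) \left(-102\right) = \frac{2615}{24} \left(-102\right) = - \frac{44455}{4}$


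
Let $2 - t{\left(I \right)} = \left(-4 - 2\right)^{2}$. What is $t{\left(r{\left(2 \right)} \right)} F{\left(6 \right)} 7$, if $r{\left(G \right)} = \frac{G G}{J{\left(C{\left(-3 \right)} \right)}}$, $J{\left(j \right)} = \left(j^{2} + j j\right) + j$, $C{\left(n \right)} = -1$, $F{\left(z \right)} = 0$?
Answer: $0$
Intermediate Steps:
$J{\left(j \right)} = j + 2 j^{2}$ ($J{\left(j \right)} = \left(j^{2} + j^{2}\right) + j = 2 j^{2} + j = j + 2 j^{2}$)
$r{\left(G \right)} = G^{2}$ ($r{\left(G \right)} = \frac{G G}{\left(-1\right) \left(1 + 2 \left(-1\right)\right)} = \frac{G^{2}}{\left(-1\right) \left(1 - 2\right)} = \frac{G^{2}}{\left(-1\right) \left(-1\right)} = \frac{G^{2}}{1} = G^{2} \cdot 1 = G^{2}$)
$t{\left(I \right)} = -34$ ($t{\left(I \right)} = 2 - \left(-4 - 2\right)^{2} = 2 - \left(-6\right)^{2} = 2 - 36 = -34$)
$t{\left(r{\left(2 \right)} \right)} F{\left(6 \right)} 7 = \left(-34\right) 0 \cdot 7 = 0 \cdot 7 = 0$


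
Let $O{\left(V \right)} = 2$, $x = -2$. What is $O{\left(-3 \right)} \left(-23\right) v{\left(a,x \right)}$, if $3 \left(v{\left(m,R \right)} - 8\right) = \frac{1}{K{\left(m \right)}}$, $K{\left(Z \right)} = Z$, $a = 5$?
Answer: $- \frac{5566}{15} \approx -371.07$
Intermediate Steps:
$v{\left(m,R \right)} = 8 + \frac{1}{3 m}$
$O{\left(-3 \right)} \left(-23\right) v{\left(a,x \right)} = 2 \left(-23\right) \left(8 + \frac{1}{3 \cdot 5}\right) = - 46 \left(8 + \frac{1}{3} \cdot \frac{1}{5}\right) = - 46 \left(8 + \frac{1}{15}\right) = \left(-46\right) \frac{121}{15} = - \frac{5566}{15}$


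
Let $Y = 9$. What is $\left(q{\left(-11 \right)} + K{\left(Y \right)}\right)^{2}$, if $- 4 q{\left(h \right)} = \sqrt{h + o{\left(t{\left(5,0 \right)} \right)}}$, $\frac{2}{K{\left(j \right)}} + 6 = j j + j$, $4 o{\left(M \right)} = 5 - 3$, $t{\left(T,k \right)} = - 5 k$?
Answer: $\frac{\left(4 - 21 i \sqrt{42}\right)^{2}}{28224} \approx -0.65568 - 0.038576 i$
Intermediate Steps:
$o{\left(M \right)} = \frac{1}{2}$ ($o{\left(M \right)} = \frac{5 - 3}{4} = \frac{1}{4} \cdot 2 = \frac{1}{2}$)
$K{\left(j \right)} = \frac{2}{-6 + j + j^{2}}$ ($K{\left(j \right)} = \frac{2}{-6 + \left(j j + j\right)} = \frac{2}{-6 + \left(j^{2} + j\right)} = \frac{2}{-6 + \left(j + j^{2}\right)} = \frac{2}{-6 + j + j^{2}}$)
$q{\left(h \right)} = - \frac{\sqrt{\frac{1}{2} + h}}{4}$ ($q{\left(h \right)} = - \frac{\sqrt{h + \frac{1}{2}}}{4} = - \frac{\sqrt{\frac{1}{2} + h}}{4}$)
$\left(q{\left(-11 \right)} + K{\left(Y \right)}\right)^{2} = \left(- \frac{\sqrt{2 + 4 \left(-11\right)}}{8} + \frac{2}{-6 + 9 + 9^{2}}\right)^{2} = \left(- \frac{\sqrt{2 - 44}}{8} + \frac{2}{-6 + 9 + 81}\right)^{2} = \left(- \frac{\sqrt{-42}}{8} + \frac{2}{84}\right)^{2} = \left(- \frac{i \sqrt{42}}{8} + 2 \cdot \frac{1}{84}\right)^{2} = \left(- \frac{i \sqrt{42}}{8} + \frac{1}{42}\right)^{2} = \left(\frac{1}{42} - \frac{i \sqrt{42}}{8}\right)^{2}$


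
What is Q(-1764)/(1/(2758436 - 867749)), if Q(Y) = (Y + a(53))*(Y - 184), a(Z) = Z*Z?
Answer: -3848795898420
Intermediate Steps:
a(Z) = Z²
Q(Y) = (-184 + Y)*(2809 + Y) (Q(Y) = (Y + 53²)*(Y - 184) = (Y + 2809)*(-184 + Y) = (2809 + Y)*(-184 + Y) = (-184 + Y)*(2809 + Y))
Q(-1764)/(1/(2758436 - 867749)) = (-516856 + (-1764)² + 2625*(-1764))/(1/(2758436 - 867749)) = (-516856 + 3111696 - 4630500)/(1/1890687) = -2035660/1/1890687 = -2035660*1890687 = -3848795898420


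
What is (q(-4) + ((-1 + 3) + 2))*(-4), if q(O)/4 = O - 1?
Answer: 64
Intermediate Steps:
q(O) = -4 + 4*O (q(O) = 4*(O - 1) = 4*(-1 + O) = -4 + 4*O)
(q(-4) + ((-1 + 3) + 2))*(-4) = ((-4 + 4*(-4)) + ((-1 + 3) + 2))*(-4) = ((-4 - 16) + (2 + 2))*(-4) = (-20 + 4)*(-4) = -16*(-4) = 64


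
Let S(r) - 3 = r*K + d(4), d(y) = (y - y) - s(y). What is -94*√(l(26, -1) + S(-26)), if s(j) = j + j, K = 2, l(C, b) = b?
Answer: -94*I*√58 ≈ -715.88*I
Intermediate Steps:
s(j) = 2*j
d(y) = -2*y (d(y) = (y - y) - 2*y = 0 - 2*y = -2*y)
S(r) = -5 + 2*r (S(r) = 3 + (r*2 - 2*4) = 3 + (2*r - 8) = 3 + (-8 + 2*r) = -5 + 2*r)
-94*√(l(26, -1) + S(-26)) = -94*√(-1 + (-5 + 2*(-26))) = -94*√(-1 + (-5 - 52)) = -94*√(-1 - 57) = -94*I*√58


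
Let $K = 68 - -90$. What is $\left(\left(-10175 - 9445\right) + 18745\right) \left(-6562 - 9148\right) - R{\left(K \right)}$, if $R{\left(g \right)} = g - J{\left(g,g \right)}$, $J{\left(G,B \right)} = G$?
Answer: $13746250$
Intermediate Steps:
$K = 158$ ($K = 68 + 90 = 158$)
$R{\left(g \right)} = 0$ ($R{\left(g \right)} = g - g = 0$)
$\left(\left(-10175 - 9445\right) + 18745\right) \left(-6562 - 9148\right) - R{\left(K \right)} = \left(\left(-10175 - 9445\right) + 18745\right) \left(-6562 - 9148\right) - 0 = \left(-19620 + 18745\right) \left(-15710\right) + 0 = \left(-875\right) \left(-15710\right) + 0 = 13746250 + 0 = 13746250$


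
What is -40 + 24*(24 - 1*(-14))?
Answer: 872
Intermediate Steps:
-40 + 24*(24 - 1*(-14)) = -40 + 24*(24 + 14) = -40 + 24*38 = -40 + 912 = 872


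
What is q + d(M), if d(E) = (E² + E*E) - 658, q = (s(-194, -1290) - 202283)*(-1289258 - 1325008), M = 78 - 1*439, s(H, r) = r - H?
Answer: 531687064798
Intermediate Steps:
M = -361 (M = 78 - 439 = -361)
q = 531686804814 (q = ((-1290 - 1*(-194)) - 202283)*(-1289258 - 1325008) = ((-1290 + 194) - 202283)*(-2614266) = (-1096 - 202283)*(-2614266) = -203379*(-2614266) = 531686804814)
d(E) = -658 + 2*E² (d(E) = (E² + E²) - 658 = 2*E² - 658 = -658 + 2*E²)
q + d(M) = 531686804814 + (-658 + 2*(-361)²) = 531686804814 + (-658 + 2*130321) = 531686804814 + (-658 + 260642) = 531686804814 + 259984 = 531687064798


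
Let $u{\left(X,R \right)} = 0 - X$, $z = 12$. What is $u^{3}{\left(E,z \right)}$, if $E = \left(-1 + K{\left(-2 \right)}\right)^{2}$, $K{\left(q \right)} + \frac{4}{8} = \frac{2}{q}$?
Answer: $- \frac{15625}{64} \approx -244.14$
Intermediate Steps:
$K{\left(q \right)} = - \frac{1}{2} + \frac{2}{q}$
$E = \frac{25}{4}$ ($E = \left(-1 + \frac{4 - -2}{2 \left(-2\right)}\right)^{2} = \left(-1 + \frac{1}{2} \left(- \frac{1}{2}\right) \left(4 + 2\right)\right)^{2} = \left(-1 + \frac{1}{2} \left(- \frac{1}{2}\right) 6\right)^{2} = \left(-1 - \frac{3}{2}\right)^{2} = \left(- \frac{5}{2}\right)^{2} = \frac{25}{4} \approx 6.25$)
$u{\left(X,R \right)} = - X$
$u^{3}{\left(E,z \right)} = \left(\left(-1\right) \frac{25}{4}\right)^{3} = \left(- \frac{25}{4}\right)^{3} = - \frac{15625}{64}$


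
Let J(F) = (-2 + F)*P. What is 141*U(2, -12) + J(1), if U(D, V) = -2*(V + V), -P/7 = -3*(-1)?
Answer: 6789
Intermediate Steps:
P = -21 (P = -(-21)*(-1) = -7*3 = -21)
U(D, V) = -4*V
J(F) = 42 - 21*F (J(F) = (-2 + F)*(-21) = 42 - 21*F)
141*U(2, -12) + J(1) = 141*(-4*(-12)) + (42 - 21*1) = 141*48 + (42 - 21) = 6768 + 21 = 6789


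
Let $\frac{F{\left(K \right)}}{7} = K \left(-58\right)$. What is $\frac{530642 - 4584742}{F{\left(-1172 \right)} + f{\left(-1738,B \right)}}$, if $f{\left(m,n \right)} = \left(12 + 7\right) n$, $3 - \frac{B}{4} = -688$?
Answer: $- \frac{1013525}{132087} \approx -7.6732$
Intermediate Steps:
$B = 2764$ ($B = 12 - -2752 = 12 + 2752 = 2764$)
$f{\left(m,n \right)} = 19 n$
$F{\left(K \right)} = - 406 K$ ($F{\left(K \right)} = 7 K \left(-58\right) = 7 \left(- 58 K\right) = - 406 K$)
$\frac{530642 - 4584742}{F{\left(-1172 \right)} + f{\left(-1738,B \right)}} = \frac{530642 - 4584742}{\left(-406\right) \left(-1172\right) + 19 \cdot 2764} = - \frac{4054100}{475832 + 52516} = - \frac{4054100}{528348} = \left(-4054100\right) \frac{1}{528348} = - \frac{1013525}{132087}$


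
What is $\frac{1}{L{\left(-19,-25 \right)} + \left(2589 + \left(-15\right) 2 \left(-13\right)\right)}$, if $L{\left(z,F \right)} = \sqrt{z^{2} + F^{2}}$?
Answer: $\frac{2979}{8873455} - \frac{\sqrt{986}}{8873455} \approx 0.00033218$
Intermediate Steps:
$L{\left(z,F \right)} = \sqrt{F^{2} + z^{2}}$
$\frac{1}{L{\left(-19,-25 \right)} + \left(2589 + \left(-15\right) 2 \left(-13\right)\right)} = \frac{1}{\sqrt{\left(-25\right)^{2} + \left(-19\right)^{2}} + \left(2589 + \left(-15\right) 2 \left(-13\right)\right)} = \frac{1}{\sqrt{625 + 361} + \left(2589 - -390\right)} = \frac{1}{\sqrt{986} + \left(2589 + 390\right)} = \frac{1}{\sqrt{986} + 2979} = \frac{1}{2979 + \sqrt{986}}$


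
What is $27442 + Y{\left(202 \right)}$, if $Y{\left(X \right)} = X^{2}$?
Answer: $68246$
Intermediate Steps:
$27442 + Y{\left(202 \right)} = 27442 + 202^{2} = 27442 + 40804 = 68246$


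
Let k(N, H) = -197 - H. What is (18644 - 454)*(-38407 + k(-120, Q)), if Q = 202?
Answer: -705881140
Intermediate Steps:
(18644 - 454)*(-38407 + k(-120, Q)) = (18644 - 454)*(-38407 + (-197 - 1*202)) = 18190*(-38407 + (-197 - 202)) = 18190*(-38407 - 399) = 18190*(-38806) = -705881140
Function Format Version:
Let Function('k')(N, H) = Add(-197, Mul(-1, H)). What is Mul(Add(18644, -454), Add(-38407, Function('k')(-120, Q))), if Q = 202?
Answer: -705881140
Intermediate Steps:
Mul(Add(18644, -454), Add(-38407, Function('k')(-120, Q))) = Mul(Add(18644, -454), Add(-38407, Add(-197, Mul(-1, 202)))) = Mul(18190, Add(-38407, Add(-197, -202))) = Mul(18190, Add(-38407, -399)) = Mul(18190, -38806) = -705881140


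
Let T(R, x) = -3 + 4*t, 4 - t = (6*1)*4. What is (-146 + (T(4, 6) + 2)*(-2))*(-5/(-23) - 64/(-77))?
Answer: 29712/1771 ≈ 16.777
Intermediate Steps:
t = -20 (t = 4 - 6*1*4 = 4 - 6*4 = 4 - 1*24 = 4 - 24 = -20)
T(R, x) = -83 (T(R, x) = -3 + 4*(-20) = -3 - 80 = -83)
(-146 + (T(4, 6) + 2)*(-2))*(-5/(-23) - 64/(-77)) = (-146 + (-83 + 2)*(-2))*(-5/(-23) - 64/(-77)) = (-146 - 81*(-2))*(-5*(-1/23) - 64*(-1/77)) = (-146 + 162)*(5/23 + 64/77) = 16*(1857/1771) = 29712/1771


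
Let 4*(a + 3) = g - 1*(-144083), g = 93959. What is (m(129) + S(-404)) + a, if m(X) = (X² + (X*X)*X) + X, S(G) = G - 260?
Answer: 4444605/2 ≈ 2.2223e+6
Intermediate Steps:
a = 119015/2 (a = -3 + (93959 - 1*(-144083))/4 = -3 + (93959 + 144083)/4 = -3 + (¼)*238042 = -3 + 119021/2 = 119015/2 ≈ 59508.)
S(G) = -260 + G
m(X) = X + X² + X³ (m(X) = (X² + X²*X) + X = (X² + X³) + X = X + X² + X³)
(m(129) + S(-404)) + a = (129*(1 + 129 + 129²) + (-260 - 404)) + 119015/2 = (129*(1 + 129 + 16641) - 664) + 119015/2 = (129*16771 - 664) + 119015/2 = (2163459 - 664) + 119015/2 = 2162795 + 119015/2 = 4444605/2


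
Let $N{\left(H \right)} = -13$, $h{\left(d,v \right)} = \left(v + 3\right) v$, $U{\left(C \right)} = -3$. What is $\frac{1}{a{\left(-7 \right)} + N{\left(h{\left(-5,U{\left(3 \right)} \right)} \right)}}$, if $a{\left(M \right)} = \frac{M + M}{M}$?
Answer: $- \frac{1}{11} \approx -0.090909$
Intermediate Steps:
$a{\left(M \right)} = 2$ ($a{\left(M \right)} = \frac{2 M}{M} = 2$)
$h{\left(d,v \right)} = v \left(3 + v\right)$ ($h{\left(d,v \right)} = \left(3 + v\right) v = v \left(3 + v\right)$)
$\frac{1}{a{\left(-7 \right)} + N{\left(h{\left(-5,U{\left(3 \right)} \right)} \right)}} = \frac{1}{2 - 13} = \frac{1}{-11} = - \frac{1}{11}$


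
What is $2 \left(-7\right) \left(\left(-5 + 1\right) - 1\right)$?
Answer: $70$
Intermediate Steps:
$2 \left(-7\right) \left(\left(-5 + 1\right) - 1\right) = - 14 \left(-4 - 1\right) = \left(-14\right) \left(-5\right) = 70$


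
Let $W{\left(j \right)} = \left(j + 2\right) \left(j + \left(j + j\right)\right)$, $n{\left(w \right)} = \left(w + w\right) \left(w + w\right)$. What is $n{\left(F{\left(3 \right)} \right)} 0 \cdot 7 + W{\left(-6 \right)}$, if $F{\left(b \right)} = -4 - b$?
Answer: $72$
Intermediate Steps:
$n{\left(w \right)} = 4 w^{2}$ ($n{\left(w \right)} = 2 w 2 w = 4 w^{2}$)
$W{\left(j \right)} = 3 j \left(2 + j\right)$ ($W{\left(j \right)} = \left(2 + j\right) \left(j + 2 j\right) = \left(2 + j\right) 3 j = 3 j \left(2 + j\right)$)
$n{\left(F{\left(3 \right)} \right)} 0 \cdot 7 + W{\left(-6 \right)} = 4 \left(-4 - 3\right)^{2} \cdot 0 \cdot 7 + 3 \left(-6\right) \left(2 - 6\right) = 4 \left(-4 - 3\right)^{2} \cdot 0 + 3 \left(-6\right) \left(-4\right) = 4 \left(-7\right)^{2} \cdot 0 + 72 = 4 \cdot 49 \cdot 0 + 72 = 196 \cdot 0 + 72 = 0 + 72 = 72$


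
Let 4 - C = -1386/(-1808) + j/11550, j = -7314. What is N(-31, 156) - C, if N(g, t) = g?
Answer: -60674951/1740200 ≈ -34.867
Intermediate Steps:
C = 6728751/1740200 (C = 4 - (-1386/(-1808) - 7314/11550) = 4 - (-1386*(-1/1808) - 7314*1/11550) = 4 - (693/904 - 1219/1925) = 4 - 1*232049/1740200 = 4 - 232049/1740200 = 6728751/1740200 ≈ 3.8667)
N(-31, 156) - C = -31 - 1*6728751/1740200 = -31 - 6728751/1740200 = -60674951/1740200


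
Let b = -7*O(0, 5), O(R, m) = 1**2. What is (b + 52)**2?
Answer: 2025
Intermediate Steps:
O(R, m) = 1
b = -7 (b = -7*1 = -7)
(b + 52)**2 = (-7 + 52)**2 = 45**2 = 2025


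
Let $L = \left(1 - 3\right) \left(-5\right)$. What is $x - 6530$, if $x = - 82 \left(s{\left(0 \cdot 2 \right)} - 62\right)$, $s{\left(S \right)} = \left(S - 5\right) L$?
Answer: $2654$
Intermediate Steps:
$L = 10$ ($L = \left(-2\right) \left(-5\right) = 10$)
$s{\left(S \right)} = -50 + 10 S$ ($s{\left(S \right)} = \left(S - 5\right) 10 = \left(-5 + S\right) 10 = -50 + 10 S$)
$x = 9184$ ($x = - 82 \left(\left(-50 + 10 \cdot 0 \cdot 2\right) - 62\right) = - 82 \left(\left(-50 + 10 \cdot 0\right) - 62\right) = - 82 \left(\left(-50 + 0\right) - 62\right) = - 82 \left(-50 - 62\right) = \left(-82\right) \left(-112\right) = 9184$)
$x - 6530 = 9184 - 6530 = 2654$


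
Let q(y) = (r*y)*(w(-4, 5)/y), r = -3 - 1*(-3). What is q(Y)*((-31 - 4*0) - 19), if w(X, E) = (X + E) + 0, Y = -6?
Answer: 0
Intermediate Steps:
r = 0 (r = -3 + 3 = 0)
w(X, E) = E + X (w(X, E) = (E + X) + 0 = E + X)
q(y) = 0 (q(y) = (0*y)*((5 - 4)/y) = 0*(1/y) = 0/y = 0)
q(Y)*((-31 - 4*0) - 19) = 0*((-31 - 4*0) - 19) = 0*((-31 + 0) - 19) = 0*(-31 - 19) = 0*(-50) = 0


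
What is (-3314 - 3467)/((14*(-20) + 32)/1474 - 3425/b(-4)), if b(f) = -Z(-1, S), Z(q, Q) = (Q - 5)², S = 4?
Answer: -4997597/2524101 ≈ -1.9800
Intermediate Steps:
Z(q, Q) = (-5 + Q)²
b(f) = -1 (b(f) = -(-5 + 4)² = -1*(-1)² = -1*1 = -1)
(-3314 - 3467)/((14*(-20) + 32)/1474 - 3425/b(-4)) = (-3314 - 3467)/((14*(-20) + 32)/1474 - 3425/(-1)) = -6781/((-280 + 32)*(1/1474) - 3425*(-1)) = -6781/(-248*1/1474 + 3425) = -6781/(-124/737 + 3425) = -6781/2524101/737 = -6781*737/2524101 = -4997597/2524101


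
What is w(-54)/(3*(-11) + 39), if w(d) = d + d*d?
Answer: 477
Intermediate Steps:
w(d) = d + d²
w(-54)/(3*(-11) + 39) = (-54*(1 - 54))/(3*(-11) + 39) = (-54*(-53))/(-33 + 39) = 2862/6 = 2862*(⅙) = 477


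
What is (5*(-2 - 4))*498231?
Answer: -14946930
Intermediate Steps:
(5*(-2 - 4))*498231 = (5*(-6))*498231 = -30*498231 = -14946930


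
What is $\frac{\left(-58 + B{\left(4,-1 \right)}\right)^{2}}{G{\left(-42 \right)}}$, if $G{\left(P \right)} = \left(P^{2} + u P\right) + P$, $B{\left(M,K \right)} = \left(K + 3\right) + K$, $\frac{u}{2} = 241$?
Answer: $- \frac{361}{2058} \approx -0.17541$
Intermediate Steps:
$u = 482$ ($u = 2 \cdot 241 = 482$)
$B{\left(M,K \right)} = 3 + 2 K$ ($B{\left(M,K \right)} = \left(3 + K\right) + K = 3 + 2 K$)
$G{\left(P \right)} = P^{2} + 483 P$ ($G{\left(P \right)} = \left(P^{2} + 482 P\right) + P = P^{2} + 483 P$)
$\frac{\left(-58 + B{\left(4,-1 \right)}\right)^{2}}{G{\left(-42 \right)}} = \frac{\left(-58 + \left(3 + 2 \left(-1\right)\right)\right)^{2}}{\left(-42\right) \left(483 - 42\right)} = \frac{\left(-58 + \left(3 - 2\right)\right)^{2}}{\left(-42\right) 441} = \frac{\left(-58 + 1\right)^{2}}{-18522} = \left(-57\right)^{2} \left(- \frac{1}{18522}\right) = 3249 \left(- \frac{1}{18522}\right) = - \frac{361}{2058}$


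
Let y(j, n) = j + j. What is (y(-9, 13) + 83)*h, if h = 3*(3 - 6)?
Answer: -585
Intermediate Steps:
h = -9 (h = 3*(-3) = -9)
y(j, n) = 2*j
(y(-9, 13) + 83)*h = (2*(-9) + 83)*(-9) = (-18 + 83)*(-9) = 65*(-9) = -585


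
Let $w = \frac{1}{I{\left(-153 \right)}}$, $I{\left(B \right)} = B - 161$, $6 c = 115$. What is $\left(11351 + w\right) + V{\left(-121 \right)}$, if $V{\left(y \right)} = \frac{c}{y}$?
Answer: $\frac{646895632}{56991} \approx 11351.0$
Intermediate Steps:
$c = \frac{115}{6}$ ($c = \frac{1}{6} \cdot 115 = \frac{115}{6} \approx 19.167$)
$I{\left(B \right)} = -161 + B$
$w = - \frac{1}{314}$ ($w = \frac{1}{-161 - 153} = \frac{1}{-314} = - \frac{1}{314} \approx -0.0031847$)
$V{\left(y \right)} = \frac{115}{6 y}$
$\left(11351 + w\right) + V{\left(-121 \right)} = \left(11351 - \frac{1}{314}\right) + \frac{115}{6 \left(-121\right)} = \frac{3564213}{314} + \frac{115}{6} \left(- \frac{1}{121}\right) = \frac{3564213}{314} - \frac{115}{726} = \frac{646895632}{56991}$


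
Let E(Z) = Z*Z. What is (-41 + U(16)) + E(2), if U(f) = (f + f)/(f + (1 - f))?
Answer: -5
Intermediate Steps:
E(Z) = Z²
U(f) = 2*f (U(f) = (2*f)/1 = (2*f)*1 = 2*f)
(-41 + U(16)) + E(2) = (-41 + 2*16) + 2² = (-41 + 32) + 4 = -9 + 4 = -5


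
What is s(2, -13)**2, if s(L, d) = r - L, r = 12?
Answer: 100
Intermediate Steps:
s(L, d) = 12 - L
s(2, -13)**2 = (12 - 1*2)**2 = (12 - 2)**2 = 10**2 = 100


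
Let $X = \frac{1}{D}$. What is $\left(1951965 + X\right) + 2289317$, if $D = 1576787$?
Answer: $\frac{6687598320935}{1576787} \approx 4.2413 \cdot 10^{6}$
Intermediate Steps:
$X = \frac{1}{1576787} \approx 6.342 \cdot 10^{-7}$
$\left(1951965 + X\right) + 2289317 = \left(1951965 + \frac{1}{1576787}\right) + 2289317 = \frac{3077833036456}{1576787} + 2289317 = \frac{6687598320935}{1576787}$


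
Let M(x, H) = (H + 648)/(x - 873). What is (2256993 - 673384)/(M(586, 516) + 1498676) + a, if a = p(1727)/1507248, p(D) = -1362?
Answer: 14259417459671/13506161946048 ≈ 1.0558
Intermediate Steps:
M(x, H) = (648 + H)/(-873 + x)
a = -227/251208 (a = -1362/1507248 = -1362*1/1507248 = -227/251208 ≈ -0.00090363)
(2256993 - 673384)/(M(586, 516) + 1498676) + a = (2256993 - 673384)/((648 + 516)/(-873 + 586) + 1498676) - 227/251208 = 1583609/(1164/(-287) + 1498676) - 227/251208 = 1583609/(-1/287*1164 + 1498676) - 227/251208 = 1583609/(-1164/287 + 1498676) - 227/251208 = 1583609/(430118848/287) - 227/251208 = 1583609*(287/430118848) - 227/251208 = 454495783/430118848 - 227/251208 = 14259417459671/13506161946048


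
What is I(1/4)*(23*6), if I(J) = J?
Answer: 69/2 ≈ 34.500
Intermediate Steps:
I(1/4)*(23*6) = (23*6)/4 = (¼)*138 = 69/2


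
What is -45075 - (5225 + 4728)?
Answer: -55028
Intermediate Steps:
-45075 - (5225 + 4728) = -45075 - 1*9953 = -45075 - 9953 = -55028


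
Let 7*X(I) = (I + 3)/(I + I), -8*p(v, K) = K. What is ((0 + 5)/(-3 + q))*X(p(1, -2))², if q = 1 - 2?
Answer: -845/784 ≈ -1.0778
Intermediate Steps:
q = -1
p(v, K) = -K/8
X(I) = (3 + I)/(14*I) (X(I) = ((I + 3)/(I + I))/7 = ((3 + I)/((2*I)))/7 = ((3 + I)*(1/(2*I)))/7 = ((3 + I)/(2*I))/7 = (3 + I)/(14*I))
((0 + 5)/(-3 + q))*X(p(1, -2))² = ((0 + 5)/(-3 - 1))*((3 - ⅛*(-2))/(14*((-⅛*(-2)))))² = (5/(-4))*((3 + ¼)/(14*(¼)))² = (5*(-¼))*((1/14)*4*(13/4))² = -5*(13/14)²/4 = -5/4*169/196 = -845/784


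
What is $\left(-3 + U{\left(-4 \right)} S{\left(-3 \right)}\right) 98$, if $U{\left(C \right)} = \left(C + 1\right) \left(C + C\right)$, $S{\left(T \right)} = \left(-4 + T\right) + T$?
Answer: $-23814$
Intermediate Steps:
$S{\left(T \right)} = -4 + 2 T$
$U{\left(C \right)} = 2 C \left(1 + C\right)$ ($U{\left(C \right)} = \left(1 + C\right) 2 C = 2 C \left(1 + C\right)$)
$\left(-3 + U{\left(-4 \right)} S{\left(-3 \right)}\right) 98 = \left(-3 + 2 \left(-4\right) \left(1 - 4\right) \left(-4 + 2 \left(-3\right)\right)\right) 98 = \left(-3 + 2 \left(-4\right) \left(-3\right) \left(-4 - 6\right)\right) 98 = \left(-3 + 24 \left(-10\right)\right) 98 = \left(-3 - 240\right) 98 = \left(-243\right) 98 = -23814$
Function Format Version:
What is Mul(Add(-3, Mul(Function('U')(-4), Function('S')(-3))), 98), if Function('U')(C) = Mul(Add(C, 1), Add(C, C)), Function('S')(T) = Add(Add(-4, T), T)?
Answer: -23814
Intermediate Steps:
Function('S')(T) = Add(-4, Mul(2, T))
Function('U')(C) = Mul(2, C, Add(1, C)) (Function('U')(C) = Mul(Add(1, C), Mul(2, C)) = Mul(2, C, Add(1, C)))
Mul(Add(-3, Mul(Function('U')(-4), Function('S')(-3))), 98) = Mul(Add(-3, Mul(Mul(2, -4, Add(1, -4)), Add(-4, Mul(2, -3)))), 98) = Mul(Add(-3, Mul(Mul(2, -4, -3), Add(-4, -6))), 98) = Mul(Add(-3, Mul(24, -10)), 98) = Mul(Add(-3, -240), 98) = Mul(-243, 98) = -23814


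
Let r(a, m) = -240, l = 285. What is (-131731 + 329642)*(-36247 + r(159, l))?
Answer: -7221178657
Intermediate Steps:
(-131731 + 329642)*(-36247 + r(159, l)) = (-131731 + 329642)*(-36247 - 240) = 197911*(-36487) = -7221178657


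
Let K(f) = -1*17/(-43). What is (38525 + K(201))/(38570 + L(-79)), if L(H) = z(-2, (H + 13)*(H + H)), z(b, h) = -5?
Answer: 1656592/1658295 ≈ 0.99897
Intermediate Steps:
L(H) = -5
K(f) = 17/43 (K(f) = -17*(-1/43) = 17/43)
(38525 + K(201))/(38570 + L(-79)) = (38525 + 17/43)/(38570 - 5) = (1656592/43)/38565 = (1656592/43)*(1/38565) = 1656592/1658295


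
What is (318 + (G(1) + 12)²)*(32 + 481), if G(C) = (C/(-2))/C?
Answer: 923913/4 ≈ 2.3098e+5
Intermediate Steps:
G(C) = -½ (G(C) = (C*(-½))/C = (-C/2)/C = -½)
(318 + (G(1) + 12)²)*(32 + 481) = (318 + (-½ + 12)²)*(32 + 481) = (318 + (23/2)²)*513 = (318 + 529/4)*513 = (1801/4)*513 = 923913/4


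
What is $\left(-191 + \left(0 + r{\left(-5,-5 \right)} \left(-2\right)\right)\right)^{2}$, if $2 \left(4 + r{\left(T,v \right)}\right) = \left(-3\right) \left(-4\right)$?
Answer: $38025$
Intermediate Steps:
$r{\left(T,v \right)} = 2$ ($r{\left(T,v \right)} = -4 + \frac{\left(-3\right) \left(-4\right)}{2} = -4 + \frac{1}{2} \cdot 12 = -4 + 6 = 2$)
$\left(-191 + \left(0 + r{\left(-5,-5 \right)} \left(-2\right)\right)\right)^{2} = \left(-191 + \left(0 + 2 \left(-2\right)\right)\right)^{2} = \left(-191 + \left(0 - 4\right)\right)^{2} = \left(-191 - 4\right)^{2} = \left(-195\right)^{2} = 38025$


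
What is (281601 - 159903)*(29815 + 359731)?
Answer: 47406969108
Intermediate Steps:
(281601 - 159903)*(29815 + 359731) = 121698*389546 = 47406969108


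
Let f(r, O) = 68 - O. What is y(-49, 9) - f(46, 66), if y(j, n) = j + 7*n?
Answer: 12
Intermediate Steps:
y(-49, 9) - f(46, 66) = (-49 + 7*9) - (68 - 1*66) = (-49 + 63) - (68 - 66) = 14 - 1*2 = 14 - 2 = 12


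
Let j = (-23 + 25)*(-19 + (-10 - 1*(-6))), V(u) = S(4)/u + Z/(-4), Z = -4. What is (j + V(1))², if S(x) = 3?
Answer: 1764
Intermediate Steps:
V(u) = 1 + 3/u (V(u) = 3/u - 4/(-4) = 3/u - 4*(-¼) = 3/u + 1 = 1 + 3/u)
j = -46 (j = 2*(-19 + (-10 + 6)) = 2*(-19 - 4) = 2*(-23) = -46)
(j + V(1))² = (-46 + (3 + 1)/1)² = (-46 + 1*4)² = (-46 + 4)² = (-42)² = 1764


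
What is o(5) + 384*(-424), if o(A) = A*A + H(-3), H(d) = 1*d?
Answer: -162794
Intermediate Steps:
H(d) = d
o(A) = -3 + A**2 (o(A) = A*A - 3 = A**2 - 3 = -3 + A**2)
o(5) + 384*(-424) = (-3 + 5**2) + 384*(-424) = (-3 + 25) - 162816 = 22 - 162816 = -162794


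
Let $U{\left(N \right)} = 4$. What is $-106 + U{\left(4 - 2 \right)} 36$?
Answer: $38$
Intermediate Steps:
$-106 + U{\left(4 - 2 \right)} 36 = -106 + 4 \cdot 36 = -106 + 144 = 38$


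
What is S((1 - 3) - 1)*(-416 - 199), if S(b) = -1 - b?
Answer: -1230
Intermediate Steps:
S((1 - 3) - 1)*(-416 - 199) = (-1 - ((1 - 3) - 1))*(-416 - 199) = (-1 - (-2 - 1))*(-615) = (-1 - 1*(-3))*(-615) = (-1 + 3)*(-615) = 2*(-615) = -1230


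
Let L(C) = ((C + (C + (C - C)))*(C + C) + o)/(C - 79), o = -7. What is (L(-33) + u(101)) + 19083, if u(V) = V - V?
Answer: 2132947/112 ≈ 19044.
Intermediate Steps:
u(V) = 0
L(C) = (-7 + 4*C²)/(-79 + C) (L(C) = ((C + (C + (C - C)))*(C + C) - 7)/(C - 79) = ((C + (C + 0))*(2*C) - 7)/(-79 + C) = ((C + C)*(2*C) - 7)/(-79 + C) = ((2*C)*(2*C) - 7)/(-79 + C) = (4*C² - 7)/(-79 + C) = (-7 + 4*C²)/(-79 + C))
(L(-33) + u(101)) + 19083 = ((-7 + 4*(-33)²)/(-79 - 33) + 0) + 19083 = ((-7 + 4*1089)/(-112) + 0) + 19083 = (-(-7 + 4356)/112 + 0) + 19083 = (-1/112*4349 + 0) + 19083 = (-4349/112 + 0) + 19083 = -4349/112 + 19083 = 2132947/112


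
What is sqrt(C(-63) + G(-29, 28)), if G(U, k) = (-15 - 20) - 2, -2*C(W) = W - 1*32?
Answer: sqrt(42)/2 ≈ 3.2404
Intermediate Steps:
C(W) = 16 - W/2 (C(W) = -(W - 1*32)/2 = -(W - 32)/2 = -(-32 + W)/2 = 16 - W/2)
G(U, k) = -37 (G(U, k) = -35 - 2 = -37)
sqrt(C(-63) + G(-29, 28)) = sqrt((16 - 1/2*(-63)) - 37) = sqrt((16 + 63/2) - 37) = sqrt(95/2 - 37) = sqrt(21/2) = sqrt(42)/2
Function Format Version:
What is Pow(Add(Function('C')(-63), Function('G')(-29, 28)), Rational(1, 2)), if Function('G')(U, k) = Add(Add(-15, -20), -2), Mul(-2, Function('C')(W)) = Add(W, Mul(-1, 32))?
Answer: Mul(Rational(1, 2), Pow(42, Rational(1, 2))) ≈ 3.2404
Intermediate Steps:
Function('C')(W) = Add(16, Mul(Rational(-1, 2), W)) (Function('C')(W) = Mul(Rational(-1, 2), Add(W, Mul(-1, 32))) = Mul(Rational(-1, 2), Add(W, -32)) = Mul(Rational(-1, 2), Add(-32, W)) = Add(16, Mul(Rational(-1, 2), W)))
Function('G')(U, k) = -37 (Function('G')(U, k) = Add(-35, -2) = -37)
Pow(Add(Function('C')(-63), Function('G')(-29, 28)), Rational(1, 2)) = Pow(Add(Add(16, Mul(Rational(-1, 2), -63)), -37), Rational(1, 2)) = Pow(Add(Add(16, Rational(63, 2)), -37), Rational(1, 2)) = Pow(Add(Rational(95, 2), -37), Rational(1, 2)) = Pow(Rational(21, 2), Rational(1, 2)) = Mul(Rational(1, 2), Pow(42, Rational(1, 2)))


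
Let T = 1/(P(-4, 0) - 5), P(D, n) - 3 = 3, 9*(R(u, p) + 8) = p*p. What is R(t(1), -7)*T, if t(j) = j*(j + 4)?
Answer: -23/9 ≈ -2.5556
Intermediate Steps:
t(j) = j*(4 + j)
R(u, p) = -8 + p²/9 (R(u, p) = -8 + (p*p)/9 = -8 + p²/9)
P(D, n) = 6 (P(D, n) = 3 + 3 = 6)
T = 1 (T = 1/(6 - 5) = 1/1 = 1)
R(t(1), -7)*T = (-8 + (⅑)*(-7)²)*1 = (-8 + (⅑)*49)*1 = (-8 + 49/9)*1 = -23/9*1 = -23/9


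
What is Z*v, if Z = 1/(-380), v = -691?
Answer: 691/380 ≈ 1.8184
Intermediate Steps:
Z = -1/380 ≈ -0.0026316
Z*v = -1/380*(-691) = 691/380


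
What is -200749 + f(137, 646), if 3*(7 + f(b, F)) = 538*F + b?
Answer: -84861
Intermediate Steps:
f(b, F) = -7 + b/3 + 538*F/3 (f(b, F) = -7 + (538*F + b)/3 = -7 + (b + 538*F)/3 = -7 + (b/3 + 538*F/3) = -7 + b/3 + 538*F/3)
-200749 + f(137, 646) = -200749 + (-7 + (1/3)*137 + (538/3)*646) = -200749 + (-7 + 137/3 + 347548/3) = -200749 + 115888 = -84861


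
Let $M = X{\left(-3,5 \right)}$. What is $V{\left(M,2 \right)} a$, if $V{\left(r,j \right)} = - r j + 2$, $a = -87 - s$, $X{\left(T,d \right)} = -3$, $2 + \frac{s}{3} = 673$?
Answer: $-16800$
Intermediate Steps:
$s = 2013$ ($s = -6 + 3 \cdot 673 = -6 + 2019 = 2013$)
$M = -3$
$a = -2100$ ($a = -87 - 2013 = -2100$)
$V{\left(r,j \right)} = 2 - j r$ ($V{\left(r,j \right)} = - j r + 2 = 2 - j r$)
$V{\left(M,2 \right)} a = \left(2 - 2 \left(-3\right)\right) \left(-2100\right) = \left(2 + 6\right) \left(-2100\right) = 8 \left(-2100\right) = -16800$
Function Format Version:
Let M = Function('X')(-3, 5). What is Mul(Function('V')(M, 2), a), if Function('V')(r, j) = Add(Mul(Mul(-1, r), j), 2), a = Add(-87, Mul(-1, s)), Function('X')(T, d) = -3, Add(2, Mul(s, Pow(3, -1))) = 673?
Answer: -16800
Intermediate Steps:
s = 2013 (s = Add(-6, Mul(3, 673)) = Add(-6, 2019) = 2013)
M = -3
a = -2100 (a = Add(-87, Mul(-1, 2013)) = Add(-87, -2013) = -2100)
Function('V')(r, j) = Add(2, Mul(-1, j, r)) (Function('V')(r, j) = Add(Mul(-1, j, r), 2) = Add(2, Mul(-1, j, r)))
Mul(Function('V')(M, 2), a) = Mul(Add(2, Mul(-1, 2, -3)), -2100) = Mul(Add(2, 6), -2100) = Mul(8, -2100) = -16800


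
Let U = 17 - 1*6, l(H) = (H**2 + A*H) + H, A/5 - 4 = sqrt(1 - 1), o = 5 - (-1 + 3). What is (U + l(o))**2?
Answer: 6889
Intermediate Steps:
o = 3 (o = 5 - 1*2 = 5 - 2 = 3)
A = 20 (A = 20 + 5*sqrt(1 - 1) = 20 + 5*sqrt(0) = 20 + 5*0 = 20 + 0 = 20)
l(H) = H**2 + 21*H (l(H) = (H**2 + 20*H) + H = H**2 + 21*H)
U = 11 (U = 17 - 6 = 11)
(U + l(o))**2 = (11 + 3*(21 + 3))**2 = (11 + 3*24)**2 = (11 + 72)**2 = 83**2 = 6889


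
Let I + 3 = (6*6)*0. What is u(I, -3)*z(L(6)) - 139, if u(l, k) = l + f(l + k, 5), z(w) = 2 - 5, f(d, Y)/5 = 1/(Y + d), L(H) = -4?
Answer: -115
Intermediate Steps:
f(d, Y) = 5/(Y + d)
I = -3 (I = -3 + (6*6)*0 = -3 + 36*0 = -3 + 0 = -3)
z(w) = -3
u(l, k) = l + 5/(5 + k + l) (u(l, k) = l + 5/(5 + (l + k)) = l + 5/(5 + (k + l)) = l + 5/(5 + k + l))
u(I, -3)*z(L(6)) - 139 = (-3 + 5/(5 - 3 - 3))*(-3) - 139 = (-3 + 5/(-1))*(-3) - 139 = (-3 + 5*(-1))*(-3) - 139 = (-3 - 5)*(-3) - 139 = -8*(-3) - 139 = 24 - 139 = -115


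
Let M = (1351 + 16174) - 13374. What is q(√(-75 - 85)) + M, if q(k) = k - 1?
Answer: 4150 + 4*I*√10 ≈ 4150.0 + 12.649*I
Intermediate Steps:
q(k) = -1 + k
M = 4151 (M = 17525 - 13374 = 4151)
q(√(-75 - 85)) + M = (-1 + √(-75 - 85)) + 4151 = (-1 + √(-160)) + 4151 = (-1 + 4*I*√10) + 4151 = 4150 + 4*I*√10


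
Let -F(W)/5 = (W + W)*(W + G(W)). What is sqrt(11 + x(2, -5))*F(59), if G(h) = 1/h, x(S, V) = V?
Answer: -34820*sqrt(6) ≈ -85291.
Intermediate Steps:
G(h) = 1/h
F(W) = -10*W*(W + 1/W) (F(W) = -5*(W + W)*(W + 1/W) = -5*2*W*(W + 1/W) = -10*W*(W + 1/W))
sqrt(11 + x(2, -5))*F(59) = sqrt(11 - 5)*(-10 - 10*59**2) = sqrt(6)*(-10 - 10*3481) = sqrt(6)*(-10 - 34810) = sqrt(6)*(-34820) = -34820*sqrt(6)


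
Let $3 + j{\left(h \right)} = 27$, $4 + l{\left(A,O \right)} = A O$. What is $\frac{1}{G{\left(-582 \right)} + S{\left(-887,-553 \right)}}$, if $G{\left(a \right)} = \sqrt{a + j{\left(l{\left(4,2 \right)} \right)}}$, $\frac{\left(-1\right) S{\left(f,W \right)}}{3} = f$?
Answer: $\frac{887}{2360493} - \frac{i \sqrt{62}}{2360493} \approx 0.00037577 - 3.3357 \cdot 10^{-6} i$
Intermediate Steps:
$S{\left(f,W \right)} = - 3 f$
$l{\left(A,O \right)} = -4 + A O$
$j{\left(h \right)} = 24$ ($j{\left(h \right)} = -3 + 27 = 24$)
$G{\left(a \right)} = \sqrt{24 + a}$ ($G{\left(a \right)} = \sqrt{a + 24} = \sqrt{24 + a}$)
$\frac{1}{G{\left(-582 \right)} + S{\left(-887,-553 \right)}} = \frac{1}{\sqrt{24 - 582} - -2661} = \frac{1}{\sqrt{-558} + 2661} = \frac{1}{3 i \sqrt{62} + 2661} = \frac{1}{2661 + 3 i \sqrt{62}}$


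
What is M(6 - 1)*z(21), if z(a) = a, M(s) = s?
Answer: 105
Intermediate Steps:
M(6 - 1)*z(21) = (6 - 1)*21 = 5*21 = 105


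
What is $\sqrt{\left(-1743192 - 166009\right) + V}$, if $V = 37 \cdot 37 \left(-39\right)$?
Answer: $4 i \sqrt{122662} \approx 1400.9 i$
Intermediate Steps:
$V = -53391$ ($V = 1369 \left(-39\right) = -53391$)
$\sqrt{\left(-1743192 - 166009\right) + V} = \sqrt{\left(-1743192 - 166009\right) - 53391} = \sqrt{-1909201 - 53391} = \sqrt{-1962592} = 4 i \sqrt{122662}$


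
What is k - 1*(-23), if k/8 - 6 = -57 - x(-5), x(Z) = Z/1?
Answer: -345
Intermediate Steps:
x(Z) = Z (x(Z) = Z*1 = Z)
k = -368 (k = 48 + 8*(-57 - 1*(-5)) = 48 + 8*(-57 + 5) = 48 + 8*(-52) = 48 - 416 = -368)
k - 1*(-23) = -368 - 1*(-23) = -368 + 23 = -345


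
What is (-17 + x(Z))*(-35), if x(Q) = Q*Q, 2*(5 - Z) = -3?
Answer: -3535/4 ≈ -883.75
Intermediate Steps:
Z = 13/2 (Z = 5 - ½*(-3) = 5 + 3/2 = 13/2 ≈ 6.5000)
x(Q) = Q²
(-17 + x(Z))*(-35) = (-17 + (13/2)²)*(-35) = (-17 + 169/4)*(-35) = (101/4)*(-35) = -3535/4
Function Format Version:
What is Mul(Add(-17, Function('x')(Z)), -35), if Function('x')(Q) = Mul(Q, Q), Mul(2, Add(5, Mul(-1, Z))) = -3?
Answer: Rational(-3535, 4) ≈ -883.75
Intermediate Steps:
Z = Rational(13, 2) (Z = Add(5, Mul(Rational(-1, 2), -3)) = Add(5, Rational(3, 2)) = Rational(13, 2) ≈ 6.5000)
Function('x')(Q) = Pow(Q, 2)
Mul(Add(-17, Function('x')(Z)), -35) = Mul(Add(-17, Pow(Rational(13, 2), 2)), -35) = Mul(Add(-17, Rational(169, 4)), -35) = Mul(Rational(101, 4), -35) = Rational(-3535, 4)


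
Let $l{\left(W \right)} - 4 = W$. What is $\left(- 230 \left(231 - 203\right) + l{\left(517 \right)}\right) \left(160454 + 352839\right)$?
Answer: $-3038181267$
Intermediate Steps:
$l{\left(W \right)} = 4 + W$
$\left(- 230 \left(231 - 203\right) + l{\left(517 \right)}\right) \left(160454 + 352839\right) = \left(- 230 \left(231 - 203\right) + \left(4 + 517\right)\right) \left(160454 + 352839\right) = \left(\left(-230\right) 28 + 521\right) 513293 = \left(-6440 + 521\right) 513293 = \left(-5919\right) 513293 = -3038181267$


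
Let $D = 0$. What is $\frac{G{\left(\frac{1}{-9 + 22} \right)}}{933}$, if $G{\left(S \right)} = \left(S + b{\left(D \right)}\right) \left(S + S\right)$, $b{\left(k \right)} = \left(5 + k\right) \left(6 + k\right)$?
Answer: $\frac{782}{157677} \approx 0.0049595$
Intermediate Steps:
$G{\left(S \right)} = 2 S \left(30 + S\right)$ ($G{\left(S \right)} = \left(S + \left(30 + 0^{2} + 11 \cdot 0\right)\right) \left(S + S\right) = \left(S + \left(30 + 0 + 0\right)\right) 2 S = \left(S + 30\right) 2 S = \left(30 + S\right) 2 S = 2 S \left(30 + S\right)$)
$\frac{G{\left(\frac{1}{-9 + 22} \right)}}{933} = \frac{2 \frac{1}{-9 + 22} \left(30 + \frac{1}{-9 + 22}\right)}{933} = \frac{2 \left(30 + \frac{1}{13}\right)}{13} \cdot \frac{1}{933} = 2 \cdot \frac{1}{13} \left(30 + \frac{1}{13}\right) \frac{1}{933} = 2 \cdot \frac{1}{13} \cdot \frac{391}{13} \cdot \frac{1}{933} = \frac{782}{169} \cdot \frac{1}{933} = \frac{782}{157677}$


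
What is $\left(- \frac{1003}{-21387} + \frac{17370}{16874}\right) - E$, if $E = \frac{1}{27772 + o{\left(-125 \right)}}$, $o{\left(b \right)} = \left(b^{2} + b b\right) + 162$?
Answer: $\frac{3831283286195}{3559762123632} \approx 1.0763$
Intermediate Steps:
$o{\left(b \right)} = 162 + 2 b^{2}$ ($o{\left(b \right)} = \left(b^{2} + b^{2}\right) + 162 = 2 b^{2} + 162 = 162 + 2 b^{2}$)
$E = \frac{1}{59184}$ ($E = \frac{1}{27772 + \left(162 + 2 \left(-125\right)^{2}\right)} = \frac{1}{27772 + \left(162 + 2 \cdot 15625\right)} = \frac{1}{27772 + \left(162 + 31250\right)} = \frac{1}{27772 + 31412} = \frac{1}{59184} \approx 1.6896 \cdot 10^{-5}$)
$\left(- \frac{1003}{-21387} + \frac{17370}{16874}\right) - E = \left(- \frac{1003}{-21387} + \frac{17370}{16874}\right) - \frac{1}{59184} = \left(\left(-1003\right) \left(- \frac{1}{21387}\right) + 17370 \cdot \frac{1}{16874}\right) - \frac{1}{59184} = \left(\frac{1003}{21387} + \frac{8685}{8437}\right) - \frac{1}{59184} = \frac{194208406}{180442119} - \frac{1}{59184} = \frac{3831283286195}{3559762123632}$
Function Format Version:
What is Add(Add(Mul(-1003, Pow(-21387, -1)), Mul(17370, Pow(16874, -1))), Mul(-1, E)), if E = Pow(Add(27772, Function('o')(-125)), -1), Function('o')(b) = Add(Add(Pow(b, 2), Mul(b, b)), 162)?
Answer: Rational(3831283286195, 3559762123632) ≈ 1.0763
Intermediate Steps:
Function('o')(b) = Add(162, Mul(2, Pow(b, 2))) (Function('o')(b) = Add(Add(Pow(b, 2), Pow(b, 2)), 162) = Add(Mul(2, Pow(b, 2)), 162) = Add(162, Mul(2, Pow(b, 2))))
E = Rational(1, 59184) (E = Pow(Add(27772, Add(162, Mul(2, Pow(-125, 2)))), -1) = Pow(Add(27772, Add(162, Mul(2, 15625))), -1) = Pow(Add(27772, Add(162, 31250)), -1) = Pow(Add(27772, 31412), -1) = Pow(59184, -1) = Rational(1, 59184) ≈ 1.6896e-5)
Add(Add(Mul(-1003, Pow(-21387, -1)), Mul(17370, Pow(16874, -1))), Mul(-1, E)) = Add(Add(Mul(-1003, Pow(-21387, -1)), Mul(17370, Pow(16874, -1))), Mul(-1, Rational(1, 59184))) = Add(Add(Mul(-1003, Rational(-1, 21387)), Mul(17370, Rational(1, 16874))), Rational(-1, 59184)) = Add(Add(Rational(1003, 21387), Rational(8685, 8437)), Rational(-1, 59184)) = Add(Rational(194208406, 180442119), Rational(-1, 59184)) = Rational(3831283286195, 3559762123632)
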